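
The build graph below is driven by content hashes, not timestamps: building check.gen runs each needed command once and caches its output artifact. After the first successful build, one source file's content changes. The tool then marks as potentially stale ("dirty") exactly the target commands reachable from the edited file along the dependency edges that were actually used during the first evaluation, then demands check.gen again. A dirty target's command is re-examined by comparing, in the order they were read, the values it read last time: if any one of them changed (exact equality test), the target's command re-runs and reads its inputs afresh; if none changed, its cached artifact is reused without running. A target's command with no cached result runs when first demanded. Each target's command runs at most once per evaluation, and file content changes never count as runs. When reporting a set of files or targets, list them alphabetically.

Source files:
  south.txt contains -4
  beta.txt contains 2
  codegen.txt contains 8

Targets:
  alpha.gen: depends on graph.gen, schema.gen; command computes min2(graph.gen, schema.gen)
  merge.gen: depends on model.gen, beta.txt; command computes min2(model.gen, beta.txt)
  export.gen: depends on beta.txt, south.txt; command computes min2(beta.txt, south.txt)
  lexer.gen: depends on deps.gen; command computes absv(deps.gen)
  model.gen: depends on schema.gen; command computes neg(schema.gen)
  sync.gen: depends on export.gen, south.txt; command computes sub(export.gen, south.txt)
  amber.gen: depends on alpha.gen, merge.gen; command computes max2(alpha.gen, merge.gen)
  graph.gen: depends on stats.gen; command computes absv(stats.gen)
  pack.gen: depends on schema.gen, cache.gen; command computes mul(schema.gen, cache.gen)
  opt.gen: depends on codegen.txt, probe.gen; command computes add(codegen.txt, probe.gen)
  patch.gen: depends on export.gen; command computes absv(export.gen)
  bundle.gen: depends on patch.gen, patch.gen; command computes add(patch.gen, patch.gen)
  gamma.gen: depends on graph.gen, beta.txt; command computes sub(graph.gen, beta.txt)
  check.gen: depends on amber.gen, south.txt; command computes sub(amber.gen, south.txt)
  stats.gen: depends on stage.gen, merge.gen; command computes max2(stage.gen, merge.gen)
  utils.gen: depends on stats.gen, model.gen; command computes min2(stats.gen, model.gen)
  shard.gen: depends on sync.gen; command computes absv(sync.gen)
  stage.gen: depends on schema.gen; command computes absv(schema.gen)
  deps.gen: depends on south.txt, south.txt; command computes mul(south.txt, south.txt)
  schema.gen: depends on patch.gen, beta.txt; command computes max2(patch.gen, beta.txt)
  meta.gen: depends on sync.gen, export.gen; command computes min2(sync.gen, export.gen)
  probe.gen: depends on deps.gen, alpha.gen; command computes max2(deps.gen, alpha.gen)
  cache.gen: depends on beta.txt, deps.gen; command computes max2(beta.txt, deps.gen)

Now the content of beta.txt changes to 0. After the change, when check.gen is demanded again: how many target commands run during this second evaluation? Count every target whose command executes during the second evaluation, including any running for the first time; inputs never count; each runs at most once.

Run set: export.gen, merge.gen, schema.gen (3 run).
The important point: at patch.gen every value read last time is unchanged, so the dirty flag clears without a run.

Initial pass — values computed on the first demand:
  export.gen = min2(2, -4) = -4
  patch.gen = absv(-4) = 4
  schema.gen = max2(4, 2) = 4
  model.gen = neg(4) = -4
  merge.gen = min2(-4, 2) = -4
  stage.gen = absv(4) = 4
  stats.gen = max2(4, -4) = 4
  graph.gen = absv(4) = 4
  alpha.gen = min2(4, 4) = 4
  amber.gen = max2(4, -4) = 4
  check.gen = sub(4, -4) = 8

Second demand — change propagation:
  export.gen: re-runs because beta.txt 2->0; new result -4 (unchanged).
  patch.gen: re-examined; everything it read last time is the same (export.gen unchanged) — cache 4 kept, no run.
  schema.gen: re-runs because beta.txt 2->0; new result 4 (unchanged).
  model.gen: re-examined; everything it read last time is the same (schema.gen unchanged) — cache -4 kept, no run.
  merge.gen: re-runs because beta.txt 2->0; new result -4 (unchanged).
  stage.gen: re-examined; everything it read last time is the same (schema.gen unchanged) — cache 4 kept, no run.
  stats.gen: re-examined; everything it read last time is the same (stage.gen unchanged, merge.gen unchanged) — cache 4 kept, no run.
  graph.gen: re-examined; everything it read last time is the same (stats.gen unchanged) — cache 4 kept, no run.
  alpha.gen: re-examined; everything it read last time is the same (graph.gen unchanged, schema.gen unchanged) — cache 4 kept, no run.
  amber.gen: re-examined; everything it read last time is the same (alpha.gen unchanged, merge.gen unchanged) — cache 4 kept, no run.
  check.gen: re-examined; everything it read last time is the same (amber.gen unchanged, south.txt unchanged) — cache 8 kept, no run.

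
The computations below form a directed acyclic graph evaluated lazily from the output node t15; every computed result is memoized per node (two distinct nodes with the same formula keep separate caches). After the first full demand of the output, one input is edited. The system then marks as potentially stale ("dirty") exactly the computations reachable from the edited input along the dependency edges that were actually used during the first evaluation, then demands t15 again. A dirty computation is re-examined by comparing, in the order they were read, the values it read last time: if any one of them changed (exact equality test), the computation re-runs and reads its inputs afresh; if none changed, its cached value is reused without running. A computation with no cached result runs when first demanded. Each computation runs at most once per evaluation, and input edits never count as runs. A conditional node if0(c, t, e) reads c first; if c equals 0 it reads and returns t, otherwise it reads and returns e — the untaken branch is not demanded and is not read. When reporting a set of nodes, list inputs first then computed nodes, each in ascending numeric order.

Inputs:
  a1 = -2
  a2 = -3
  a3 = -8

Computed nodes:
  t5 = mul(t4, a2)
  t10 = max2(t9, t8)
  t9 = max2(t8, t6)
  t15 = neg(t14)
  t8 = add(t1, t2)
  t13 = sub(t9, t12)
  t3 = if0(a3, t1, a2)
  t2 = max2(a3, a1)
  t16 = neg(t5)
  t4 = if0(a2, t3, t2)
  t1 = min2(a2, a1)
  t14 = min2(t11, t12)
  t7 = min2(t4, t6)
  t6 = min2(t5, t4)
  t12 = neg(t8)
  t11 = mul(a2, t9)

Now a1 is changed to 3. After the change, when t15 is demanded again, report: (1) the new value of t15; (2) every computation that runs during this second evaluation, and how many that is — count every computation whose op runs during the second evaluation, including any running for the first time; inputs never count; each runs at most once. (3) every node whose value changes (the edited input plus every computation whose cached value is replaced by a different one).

First demand of the output computes:
  t1 = min2(-3, -2) = -3
  t2 = max2(-8, -2) = -2
  t4 = if0(a2=-3 -> else branch t2) = -2
  t5 = mul(-2, -3) = 6
  t6 = min2(6, -2) = -2
  t8 = add(-3, -2) = -5
  t9 = max2(-5, -2) = -2
  t11 = mul(-3, -2) = 6
  t12 = neg(-5) = 5
  t14 = min2(6, 5) = 5
  t15 = neg(5) = -5

After the edit, cleaning proceeds:
  t1: a read changed (a1 -2->3) — executes, giving -3 — identical to its old value.
  t2: a read changed (a1 -2->3) — executes, giving 3.
  t4: a read changed (t2 -2->3) — executes, giving 3.
  t5: a read changed (t4 -2->3) — executes, giving -9.
  t6: a read changed (t5 6->-9; t4 -2->3) — executes, giving -9.
  t8: a read changed (t2 -2->3) — executes, giving 0.
  t9: a read changed (t8 -5->0; t6 -2->-9) — executes, giving 0.
  t11: a read changed (t9 -2->0) — executes, giving 0.
  t12: a read changed (t8 -5->0) — executes, giving 0.
  t14: a read changed (t11 6->0; t12 5->0) — executes, giving 0.
  t15: a read changed (t14 5->0) — executes, giving 0.

Demanding t15 again yields 0.
11 computations run: t1, t2, t4, t5, t6, t8, t9, t11, t12, t14, t15.
The nodes whose values change: a1, t2, t4, t5, t6, t8, t9, t11, t12, t14, t15.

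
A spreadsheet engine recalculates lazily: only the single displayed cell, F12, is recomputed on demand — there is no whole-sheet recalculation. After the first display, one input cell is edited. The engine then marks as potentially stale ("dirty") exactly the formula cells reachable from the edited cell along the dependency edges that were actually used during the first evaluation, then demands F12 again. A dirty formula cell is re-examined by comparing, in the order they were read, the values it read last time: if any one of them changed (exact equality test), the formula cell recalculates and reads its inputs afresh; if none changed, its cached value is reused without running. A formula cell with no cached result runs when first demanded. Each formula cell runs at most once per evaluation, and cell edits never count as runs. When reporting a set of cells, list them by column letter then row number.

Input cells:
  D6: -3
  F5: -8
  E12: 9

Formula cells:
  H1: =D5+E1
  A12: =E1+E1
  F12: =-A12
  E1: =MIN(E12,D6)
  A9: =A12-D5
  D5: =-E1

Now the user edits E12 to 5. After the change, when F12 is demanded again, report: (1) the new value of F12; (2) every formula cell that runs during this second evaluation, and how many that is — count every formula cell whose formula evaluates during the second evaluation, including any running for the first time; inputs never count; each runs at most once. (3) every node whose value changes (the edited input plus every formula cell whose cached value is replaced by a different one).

First evaluation (everything demanded from the output):
  E1 = MIN(9, -3) = -3
  A12 = -3 + -3 = -6
  F12 = -(-6) = 6

Propagation after the edit:
  E1: runs — E12 9->5; result -3 (same value as before).
  A12: checked — values it read are unchanged (E1 unchanged, E1 unchanged); reused cached -6 without running.
  F12: checked — values it read are unchanged (A12 unchanged); reused cached 6 without running.

Key observation: the change is absorbed at E1 — it re-runs but produces the same value, and the output's value is unchanged.

New value of F12: 6.
Formula cells that run: E1 — 1 in total.
Values that change: E12.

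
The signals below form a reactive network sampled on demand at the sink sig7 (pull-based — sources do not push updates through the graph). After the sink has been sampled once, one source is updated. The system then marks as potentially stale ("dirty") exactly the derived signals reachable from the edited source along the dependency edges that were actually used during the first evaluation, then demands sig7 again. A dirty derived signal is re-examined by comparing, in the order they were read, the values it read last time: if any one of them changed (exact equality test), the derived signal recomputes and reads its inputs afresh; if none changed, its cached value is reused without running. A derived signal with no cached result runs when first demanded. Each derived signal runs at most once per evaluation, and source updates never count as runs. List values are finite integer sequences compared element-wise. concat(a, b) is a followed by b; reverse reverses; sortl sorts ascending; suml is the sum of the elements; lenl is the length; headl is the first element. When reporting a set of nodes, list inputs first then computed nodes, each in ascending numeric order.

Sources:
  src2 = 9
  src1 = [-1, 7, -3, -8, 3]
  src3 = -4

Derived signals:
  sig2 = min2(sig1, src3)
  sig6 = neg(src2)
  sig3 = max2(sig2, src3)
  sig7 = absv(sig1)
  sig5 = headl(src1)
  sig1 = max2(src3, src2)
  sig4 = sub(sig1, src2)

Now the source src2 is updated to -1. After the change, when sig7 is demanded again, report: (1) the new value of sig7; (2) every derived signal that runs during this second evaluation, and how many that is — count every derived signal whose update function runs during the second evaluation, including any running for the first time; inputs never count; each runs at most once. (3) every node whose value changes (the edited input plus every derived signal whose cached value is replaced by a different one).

Initial pass — values computed on the first demand:
  sig1 = max2(-4, 9) = 9
  sig7 = absv(9) = 9

Second demand — change propagation:
  sig1: re-runs because src2 9->-1; new result -1.
  sig7: re-runs because sig1 9->-1; new result 1.

sig7 now evaluates to 1.
Run set: sig1, sig7 (2 run).
Changed values: src2, sig1, sig7.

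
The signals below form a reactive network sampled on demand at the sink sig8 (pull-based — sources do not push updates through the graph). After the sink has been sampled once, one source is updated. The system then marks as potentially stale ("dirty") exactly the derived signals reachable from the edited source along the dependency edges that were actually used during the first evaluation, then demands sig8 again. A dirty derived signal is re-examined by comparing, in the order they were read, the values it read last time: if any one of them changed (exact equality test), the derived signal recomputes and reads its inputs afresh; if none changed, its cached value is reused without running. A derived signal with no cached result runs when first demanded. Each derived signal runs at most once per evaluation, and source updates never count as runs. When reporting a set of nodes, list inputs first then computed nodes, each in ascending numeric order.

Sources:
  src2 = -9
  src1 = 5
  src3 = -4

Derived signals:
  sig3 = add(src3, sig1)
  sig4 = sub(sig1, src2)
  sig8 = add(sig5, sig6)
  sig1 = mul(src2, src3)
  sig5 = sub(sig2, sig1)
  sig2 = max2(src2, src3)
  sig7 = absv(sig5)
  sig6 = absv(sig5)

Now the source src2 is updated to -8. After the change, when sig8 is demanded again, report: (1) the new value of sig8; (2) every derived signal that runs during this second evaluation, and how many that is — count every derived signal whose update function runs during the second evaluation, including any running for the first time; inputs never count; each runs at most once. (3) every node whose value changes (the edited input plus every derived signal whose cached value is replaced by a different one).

Initial pass — values computed on the first demand:
  sig1 = mul(-9, -4) = 36
  sig2 = max2(-9, -4) = -4
  sig5 = sub(-4, 36) = -40
  sig6 = absv(-40) = 40
  sig8 = add(-40, 40) = 0

Second demand — change propagation:
  sig1: re-runs because src2 -9->-8; new result 32.
  sig2: re-runs because src2 -9->-8; new result -4 (unchanged).
  sig5: re-runs because sig1 36->32; new result -36.
  sig6: re-runs because sig5 -40->-36; new result 36.
  sig8: re-runs because sig5 -40->-36; sig6 40->36; new result 0 (unchanged).

sig8 now evaluates to 0.
Run set: sig1, sig2, sig5, sig6, sig8 (5 run).
Changed values: src2, sig1, sig5, sig6.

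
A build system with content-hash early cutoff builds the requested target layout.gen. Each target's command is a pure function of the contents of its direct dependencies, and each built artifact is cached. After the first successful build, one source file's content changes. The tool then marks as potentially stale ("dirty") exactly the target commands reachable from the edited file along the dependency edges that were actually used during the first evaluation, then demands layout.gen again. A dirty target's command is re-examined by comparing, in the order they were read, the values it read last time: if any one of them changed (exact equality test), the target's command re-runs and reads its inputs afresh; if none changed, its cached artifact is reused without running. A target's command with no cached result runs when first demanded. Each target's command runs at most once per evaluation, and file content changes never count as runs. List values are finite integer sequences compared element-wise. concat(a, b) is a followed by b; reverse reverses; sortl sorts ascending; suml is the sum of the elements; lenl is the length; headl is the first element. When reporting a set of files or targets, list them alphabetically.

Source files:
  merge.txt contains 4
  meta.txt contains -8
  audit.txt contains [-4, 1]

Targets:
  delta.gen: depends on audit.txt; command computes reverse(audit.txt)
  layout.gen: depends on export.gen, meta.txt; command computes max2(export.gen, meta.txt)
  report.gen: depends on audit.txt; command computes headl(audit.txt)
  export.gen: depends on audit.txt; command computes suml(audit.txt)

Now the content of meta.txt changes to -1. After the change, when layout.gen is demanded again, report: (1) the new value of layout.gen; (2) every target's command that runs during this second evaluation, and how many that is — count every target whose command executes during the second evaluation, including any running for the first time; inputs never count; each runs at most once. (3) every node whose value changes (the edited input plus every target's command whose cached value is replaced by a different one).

First evaluation (everything demanded from the output):
  export.gen = suml([-4, 1]) = -3
  layout.gen = max2(-3, -8) = -3

Propagation after the edit:
  layout.gen: runs — meta.txt -8->-1; result -1.

New value of layout.gen: -1.
Target commands that run: layout.gen — 1 in total.
Values that change: layout.gen, meta.txt.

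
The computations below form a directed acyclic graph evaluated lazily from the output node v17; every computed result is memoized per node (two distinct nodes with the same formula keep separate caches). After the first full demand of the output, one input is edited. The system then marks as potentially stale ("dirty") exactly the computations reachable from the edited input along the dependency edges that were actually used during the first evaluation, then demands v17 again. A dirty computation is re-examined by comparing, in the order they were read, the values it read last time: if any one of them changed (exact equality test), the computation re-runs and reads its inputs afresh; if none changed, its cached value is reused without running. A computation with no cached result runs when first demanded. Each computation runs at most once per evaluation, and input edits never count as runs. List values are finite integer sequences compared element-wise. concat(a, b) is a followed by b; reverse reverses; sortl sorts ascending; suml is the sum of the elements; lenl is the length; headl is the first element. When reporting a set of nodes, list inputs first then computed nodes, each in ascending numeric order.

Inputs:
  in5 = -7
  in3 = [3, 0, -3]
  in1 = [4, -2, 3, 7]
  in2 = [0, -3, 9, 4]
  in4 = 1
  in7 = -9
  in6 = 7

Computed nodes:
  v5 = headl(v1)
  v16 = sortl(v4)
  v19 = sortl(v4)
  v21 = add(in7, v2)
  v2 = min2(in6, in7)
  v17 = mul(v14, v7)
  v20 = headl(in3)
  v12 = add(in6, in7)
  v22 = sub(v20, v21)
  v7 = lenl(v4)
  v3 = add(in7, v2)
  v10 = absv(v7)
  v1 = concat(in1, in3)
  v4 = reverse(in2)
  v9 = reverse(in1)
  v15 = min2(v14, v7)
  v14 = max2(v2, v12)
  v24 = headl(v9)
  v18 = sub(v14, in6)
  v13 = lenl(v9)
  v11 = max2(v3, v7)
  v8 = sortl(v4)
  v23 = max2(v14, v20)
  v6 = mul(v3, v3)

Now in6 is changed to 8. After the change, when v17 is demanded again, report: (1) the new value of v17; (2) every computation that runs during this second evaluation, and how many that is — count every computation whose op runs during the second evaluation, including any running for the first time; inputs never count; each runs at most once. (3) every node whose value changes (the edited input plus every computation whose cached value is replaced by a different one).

Demanding v17 again yields -4.
4 computations run: v2, v12, v14, v17.
The nodes whose values change: in6, v12, v14, v17.

First demand of the output computes:
  v2 = min2(7, -9) = -9
  v4 = reverse([0, -3, 9, 4]) = [4, 9, -3, 0]
  v7 = lenl([4, 9, -3, 0]) = 4
  v12 = add(7, -9) = -2
  v14 = max2(-9, -2) = -2
  v17 = mul(-2, 4) = -8

After the edit, cleaning proceeds:
  v2: a read changed (in6 7->8) — executes, giving -9 — identical to its old value.
  v12: a read changed (in6 7->8) — executes, giving -1.
  v14: a read changed (v12 -2->-1) — executes, giving -1.
  v17: a read changed (v14 -2->-1) — executes, giving -4.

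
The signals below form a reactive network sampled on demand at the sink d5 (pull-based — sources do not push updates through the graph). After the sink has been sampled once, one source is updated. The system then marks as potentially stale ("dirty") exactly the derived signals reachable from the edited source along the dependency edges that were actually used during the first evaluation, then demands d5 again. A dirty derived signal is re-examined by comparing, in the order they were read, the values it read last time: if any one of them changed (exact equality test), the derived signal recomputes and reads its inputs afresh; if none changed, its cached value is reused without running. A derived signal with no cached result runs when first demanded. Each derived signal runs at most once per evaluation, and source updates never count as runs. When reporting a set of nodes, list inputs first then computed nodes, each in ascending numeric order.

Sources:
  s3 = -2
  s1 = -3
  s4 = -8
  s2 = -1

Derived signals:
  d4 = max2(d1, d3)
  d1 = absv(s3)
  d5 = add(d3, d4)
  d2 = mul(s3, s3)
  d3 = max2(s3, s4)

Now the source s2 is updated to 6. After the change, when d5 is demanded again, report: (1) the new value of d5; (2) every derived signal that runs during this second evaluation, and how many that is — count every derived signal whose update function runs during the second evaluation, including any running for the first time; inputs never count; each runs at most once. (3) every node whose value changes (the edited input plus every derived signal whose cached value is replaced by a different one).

Initial pass — values computed on the first demand:
  d1 = absv(-2) = 2
  d3 = max2(-2, -8) = -2
  d4 = max2(2, -2) = 2
  d5 = add(-2, 2) = 0

Second demand — change propagation:
  no demanded computation ever read s2, so the edit dirties nothing and nothing runs.

The important point: nothing the output needs ever reads s2, so the edit is invisible to it.

d5 now evaluates to 0.
Run set: none (0 run).
Changed values: s2.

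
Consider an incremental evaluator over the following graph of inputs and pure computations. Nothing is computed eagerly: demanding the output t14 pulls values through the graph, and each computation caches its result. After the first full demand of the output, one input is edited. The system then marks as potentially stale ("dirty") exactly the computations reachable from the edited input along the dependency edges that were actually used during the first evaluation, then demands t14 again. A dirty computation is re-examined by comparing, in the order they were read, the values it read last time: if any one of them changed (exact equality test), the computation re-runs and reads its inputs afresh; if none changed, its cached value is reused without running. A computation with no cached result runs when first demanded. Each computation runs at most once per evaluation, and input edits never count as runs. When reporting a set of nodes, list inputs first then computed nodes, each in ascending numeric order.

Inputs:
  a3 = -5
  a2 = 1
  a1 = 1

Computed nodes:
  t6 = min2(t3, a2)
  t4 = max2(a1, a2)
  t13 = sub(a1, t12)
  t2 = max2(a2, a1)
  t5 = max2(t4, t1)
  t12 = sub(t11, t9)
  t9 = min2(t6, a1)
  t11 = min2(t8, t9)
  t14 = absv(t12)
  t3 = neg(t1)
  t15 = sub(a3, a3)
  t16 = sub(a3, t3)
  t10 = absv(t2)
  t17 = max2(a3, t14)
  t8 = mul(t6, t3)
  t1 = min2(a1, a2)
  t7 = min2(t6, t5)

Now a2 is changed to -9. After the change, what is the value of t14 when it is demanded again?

t14 now evaluates to 72.

Initial pass — values computed on the first demand:
  t1 = min2(1, 1) = 1
  t3 = neg(1) = -1
  t6 = min2(-1, 1) = -1
  t8 = mul(-1, -1) = 1
  t9 = min2(-1, 1) = -1
  t11 = min2(1, -1) = -1
  t12 = sub(-1, -1) = 0
  t14 = absv(0) = 0

Second demand — change propagation:
  t1: re-runs because a2 1->-9; new result -9.
  t3: re-runs because t1 1->-9; new result 9.
  t6: re-runs because t3 -1->9; a2 1->-9; new result -9.
  t8: re-runs because t6 -1->-9; t3 -1->9; new result -81.
  t9: re-runs because t6 -1->-9; new result -9.
  t11: re-runs because t8 1->-81; t9 -1->-9; new result -81.
  t12: re-runs because t11 -1->-81; t9 -1->-9; new result -72.
  t14: re-runs because t12 0->-72; new result 72.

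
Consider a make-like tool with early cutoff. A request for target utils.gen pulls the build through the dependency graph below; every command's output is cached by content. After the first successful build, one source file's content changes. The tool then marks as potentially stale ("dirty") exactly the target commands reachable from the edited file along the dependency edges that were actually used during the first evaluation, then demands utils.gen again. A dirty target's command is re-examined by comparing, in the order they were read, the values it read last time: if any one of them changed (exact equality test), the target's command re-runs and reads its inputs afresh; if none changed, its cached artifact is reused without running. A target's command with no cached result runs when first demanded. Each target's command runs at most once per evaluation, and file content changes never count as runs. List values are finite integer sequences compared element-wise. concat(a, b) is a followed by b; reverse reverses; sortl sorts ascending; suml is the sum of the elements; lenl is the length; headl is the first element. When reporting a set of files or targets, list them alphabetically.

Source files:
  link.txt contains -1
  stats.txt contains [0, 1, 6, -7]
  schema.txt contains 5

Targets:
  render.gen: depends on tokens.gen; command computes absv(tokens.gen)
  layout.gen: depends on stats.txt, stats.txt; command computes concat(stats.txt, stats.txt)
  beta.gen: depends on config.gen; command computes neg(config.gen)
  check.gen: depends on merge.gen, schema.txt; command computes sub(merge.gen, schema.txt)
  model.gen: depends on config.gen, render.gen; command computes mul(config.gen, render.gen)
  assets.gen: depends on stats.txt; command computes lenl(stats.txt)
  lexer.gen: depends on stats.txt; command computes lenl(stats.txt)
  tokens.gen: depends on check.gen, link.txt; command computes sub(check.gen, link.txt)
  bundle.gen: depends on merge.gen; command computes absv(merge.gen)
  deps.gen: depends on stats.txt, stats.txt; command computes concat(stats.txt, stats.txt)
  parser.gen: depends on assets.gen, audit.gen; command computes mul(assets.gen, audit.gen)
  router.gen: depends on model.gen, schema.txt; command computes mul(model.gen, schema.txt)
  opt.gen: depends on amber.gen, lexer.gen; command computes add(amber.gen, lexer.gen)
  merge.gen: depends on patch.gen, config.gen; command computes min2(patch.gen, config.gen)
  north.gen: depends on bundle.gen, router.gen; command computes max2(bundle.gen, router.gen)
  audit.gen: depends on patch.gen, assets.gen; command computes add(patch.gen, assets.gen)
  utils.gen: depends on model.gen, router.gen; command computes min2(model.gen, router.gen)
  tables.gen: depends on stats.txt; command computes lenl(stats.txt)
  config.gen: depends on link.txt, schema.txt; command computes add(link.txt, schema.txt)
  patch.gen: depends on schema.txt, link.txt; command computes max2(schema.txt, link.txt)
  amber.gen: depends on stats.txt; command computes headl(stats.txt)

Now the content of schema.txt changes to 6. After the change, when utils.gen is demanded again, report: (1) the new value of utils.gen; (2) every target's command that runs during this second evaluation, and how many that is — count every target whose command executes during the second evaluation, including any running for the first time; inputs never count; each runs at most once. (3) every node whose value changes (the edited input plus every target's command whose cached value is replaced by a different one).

First demand of the output computes:
  config.gen = add(-1, 5) = 4
  patch.gen = max2(5, -1) = 5
  merge.gen = min2(5, 4) = 4
  check.gen = sub(4, 5) = -1
  tokens.gen = sub(-1, -1) = 0
  render.gen = absv(0) = 0
  model.gen = mul(4, 0) = 0
  router.gen = mul(0, 5) = 0
  utils.gen = min2(0, 0) = 0

After the edit, cleaning proceeds:
  config.gen: a read changed (schema.txt 5->6) — executes, giving 5.
  patch.gen: a read changed (schema.txt 5->6) — executes, giving 6.
  merge.gen: a read changed (patch.gen 5->6; config.gen 4->5) — executes, giving 5.
  check.gen: a read changed (merge.gen 4->5; schema.txt 5->6) — executes, giving -1 — identical to its old value.
  tokens.gen: dirty, but its reads are unchanged (check.gen unchanged, link.txt unchanged); cached 0 stands.
  render.gen: dirty, but its reads are unchanged (tokens.gen unchanged); cached 0 stands.
  model.gen: a read changed (config.gen 4->5) — executes, giving 0 — identical to its old value.
  router.gen: a read changed (schema.txt 5->6) — executes, giving 0 — identical to its old value.
  utils.gen: dirty, but its reads are unchanged (model.gen unchanged, router.gen unchanged); cached 0 stands.

Note where the cutoff bites: tokens.gen is checked, finds nothing changed, and keeps its cache.

Demanding utils.gen again yields 0.
6 target commands run: check.gen, config.gen, merge.gen, model.gen, patch.gen, router.gen.
The nodes whose values change: config.gen, merge.gen, patch.gen, schema.txt.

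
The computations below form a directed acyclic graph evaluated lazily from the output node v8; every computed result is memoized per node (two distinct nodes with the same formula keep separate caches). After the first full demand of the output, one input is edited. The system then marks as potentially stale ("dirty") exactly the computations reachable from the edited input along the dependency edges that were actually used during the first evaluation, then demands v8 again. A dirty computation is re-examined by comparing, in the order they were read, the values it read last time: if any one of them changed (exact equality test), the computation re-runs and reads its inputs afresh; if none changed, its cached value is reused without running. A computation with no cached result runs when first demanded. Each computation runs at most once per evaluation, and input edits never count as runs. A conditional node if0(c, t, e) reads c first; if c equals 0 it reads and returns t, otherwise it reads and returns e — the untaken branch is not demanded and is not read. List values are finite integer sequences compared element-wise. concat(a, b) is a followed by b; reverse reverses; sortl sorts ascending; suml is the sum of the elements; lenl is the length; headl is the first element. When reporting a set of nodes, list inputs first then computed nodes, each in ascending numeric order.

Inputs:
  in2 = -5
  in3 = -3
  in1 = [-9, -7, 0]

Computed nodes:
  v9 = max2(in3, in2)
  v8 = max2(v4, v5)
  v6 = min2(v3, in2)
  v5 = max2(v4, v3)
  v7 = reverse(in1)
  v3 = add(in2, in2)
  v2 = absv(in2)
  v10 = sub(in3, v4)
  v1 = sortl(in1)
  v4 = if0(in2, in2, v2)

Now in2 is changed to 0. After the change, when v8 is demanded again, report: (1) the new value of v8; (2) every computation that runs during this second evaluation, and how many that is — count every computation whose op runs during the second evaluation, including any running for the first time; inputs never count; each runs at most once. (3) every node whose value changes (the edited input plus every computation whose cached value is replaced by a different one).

Demanding v8 again yields 0.
4 computations run: v3, v4, v5, v8.
The nodes whose values change: in2, v3, v4, v5, v8.
Note the branch switch — demand abandons v2, which is never re-examined.

First demand of the output computes:
  v2 = absv(-5) = 5
  v3 = add(-5, -5) = -10
  v4 = if0(in2=-5 -> else branch v2) = 5
  v5 = max2(5, -10) = 5
  v8 = max2(5, 5) = 5

After the edit, cleaning proceeds:
  v2: stays stale; no demand reaches it after the flip.
  v3: a read changed (in2 -5->0; in2 -5->0) — executes, giving 0.
  v4: a read changed (in2 -5->0) — executes, giving 0.
  v5: a read changed (v4 5->0; v3 -10->0) — executes, giving 0.
  v8: a read changed (v4 5->0; v5 5->0) — executes, giving 0.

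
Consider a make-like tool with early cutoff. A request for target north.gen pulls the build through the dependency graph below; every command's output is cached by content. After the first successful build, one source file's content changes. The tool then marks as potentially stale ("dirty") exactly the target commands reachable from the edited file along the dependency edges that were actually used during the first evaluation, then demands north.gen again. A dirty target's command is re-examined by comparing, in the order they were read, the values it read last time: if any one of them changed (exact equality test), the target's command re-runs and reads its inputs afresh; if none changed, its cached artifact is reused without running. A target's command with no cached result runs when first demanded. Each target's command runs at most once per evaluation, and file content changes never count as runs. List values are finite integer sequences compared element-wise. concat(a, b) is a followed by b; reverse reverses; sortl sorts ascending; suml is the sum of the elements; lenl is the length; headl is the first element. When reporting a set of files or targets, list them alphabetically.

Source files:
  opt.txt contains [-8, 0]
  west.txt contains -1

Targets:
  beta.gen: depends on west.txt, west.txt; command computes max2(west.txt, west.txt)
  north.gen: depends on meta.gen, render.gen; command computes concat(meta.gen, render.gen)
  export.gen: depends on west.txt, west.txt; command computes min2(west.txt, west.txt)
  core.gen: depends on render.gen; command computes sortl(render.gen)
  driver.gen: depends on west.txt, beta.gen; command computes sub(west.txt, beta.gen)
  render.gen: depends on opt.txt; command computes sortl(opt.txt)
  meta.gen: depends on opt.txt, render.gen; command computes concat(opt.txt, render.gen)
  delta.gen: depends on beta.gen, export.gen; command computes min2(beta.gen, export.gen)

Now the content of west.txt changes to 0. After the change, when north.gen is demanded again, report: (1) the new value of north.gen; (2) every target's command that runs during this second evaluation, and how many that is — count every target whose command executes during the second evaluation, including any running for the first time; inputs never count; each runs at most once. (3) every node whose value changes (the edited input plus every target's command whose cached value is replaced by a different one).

Demanding north.gen again yields [-8, 0, -8, 0, -8, 0].
0 target commands run: none.
The nodes whose values change: west.txt.
Note the shortcut — west.txt feeds only undemanded nodes, so no recomputation happens.

First demand of the output computes:
  render.gen = sortl([-8, 0]) = [-8, 0]
  meta.gen = concat([-8, 0], [-8, 0]) = [-8, 0, -8, 0]
  north.gen = concat([-8, 0, -8, 0], [-8, 0]) = [-8, 0, -8, 0, -8, 0]

After the edit, cleaning proceeds:
  west.txt only reaches undemanded nodes; the second demand re-runs nothing.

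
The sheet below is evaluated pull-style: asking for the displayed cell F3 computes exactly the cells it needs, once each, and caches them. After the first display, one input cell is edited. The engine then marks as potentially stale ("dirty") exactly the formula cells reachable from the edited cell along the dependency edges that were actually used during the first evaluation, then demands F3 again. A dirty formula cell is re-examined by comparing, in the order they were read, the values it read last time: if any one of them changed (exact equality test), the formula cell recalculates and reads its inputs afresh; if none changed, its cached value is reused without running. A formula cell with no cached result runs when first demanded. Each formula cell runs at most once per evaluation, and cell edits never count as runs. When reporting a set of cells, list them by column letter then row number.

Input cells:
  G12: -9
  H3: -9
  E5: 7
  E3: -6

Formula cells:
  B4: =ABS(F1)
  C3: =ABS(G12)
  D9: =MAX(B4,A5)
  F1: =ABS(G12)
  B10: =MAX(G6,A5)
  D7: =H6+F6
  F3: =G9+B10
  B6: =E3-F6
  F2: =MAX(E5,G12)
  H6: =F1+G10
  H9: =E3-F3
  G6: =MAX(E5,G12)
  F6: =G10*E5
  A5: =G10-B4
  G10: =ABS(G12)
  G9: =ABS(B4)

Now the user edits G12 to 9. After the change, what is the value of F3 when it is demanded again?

First demand of the output computes:
  F1 = ABS(-9) = 9
  B4 = ABS(9) = 9
  G6 = MAX(7, -9) = 7
  G9 = ABS(9) = 9
  G10 = ABS(-9) = 9
  A5 = 9 - 9 = 0
  B10 = MAX(7, 0) = 7
  F3 = 9 + 7 = 16

After the edit, cleaning proceeds:
  F1: a read changed (G12 -9->9) — executes, giving 9 — identical to its old value.
  B4: dirty, but its reads are unchanged (F1 unchanged); cached 9 stands.
  G6: a read changed (G12 -9->9) — executes, giving 9.
  G9: dirty, but its reads are unchanged (B4 unchanged); cached 9 stands.
  G10: a read changed (G12 -9->9) — executes, giving 9 — identical to its old value.
  A5: dirty, but its reads are unchanged (G10 unchanged, B4 unchanged); cached 0 stands.
  B10: a read changed (G6 7->9) — executes, giving 9.
  F3: a read changed (B10 7->9) — executes, giving 18.

Note where the cutoff bites: B4 is checked, finds nothing changed, and keeps its cache.

Demanding F3 again yields 18.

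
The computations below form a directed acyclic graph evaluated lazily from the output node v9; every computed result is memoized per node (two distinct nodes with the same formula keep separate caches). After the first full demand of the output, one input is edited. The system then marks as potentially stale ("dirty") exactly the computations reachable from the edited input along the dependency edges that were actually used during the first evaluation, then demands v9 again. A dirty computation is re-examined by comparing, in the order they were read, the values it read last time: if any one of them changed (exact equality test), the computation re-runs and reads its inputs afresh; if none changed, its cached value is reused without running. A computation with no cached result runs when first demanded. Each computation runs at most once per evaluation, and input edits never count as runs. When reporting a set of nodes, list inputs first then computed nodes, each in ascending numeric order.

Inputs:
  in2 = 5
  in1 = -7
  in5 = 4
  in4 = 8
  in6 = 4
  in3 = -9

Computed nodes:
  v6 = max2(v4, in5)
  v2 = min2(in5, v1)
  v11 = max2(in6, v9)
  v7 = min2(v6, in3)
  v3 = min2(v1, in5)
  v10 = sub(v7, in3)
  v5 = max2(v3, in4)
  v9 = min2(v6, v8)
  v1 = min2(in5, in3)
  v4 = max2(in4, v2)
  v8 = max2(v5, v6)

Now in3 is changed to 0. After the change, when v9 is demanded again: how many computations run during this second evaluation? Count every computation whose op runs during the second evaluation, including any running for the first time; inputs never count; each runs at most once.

5 computations run: v1, v2, v3, v4, v5.
Note where the cutoff bites: v6 is checked, finds nothing changed, and keeps its cache.

First demand of the output computes:
  v1 = min2(4, -9) = -9
  v2 = min2(4, -9) = -9
  v3 = min2(-9, 4) = -9
  v4 = max2(8, -9) = 8
  v5 = max2(-9, 8) = 8
  v6 = max2(8, 4) = 8
  v8 = max2(8, 8) = 8
  v9 = min2(8, 8) = 8

After the edit, cleaning proceeds:
  v1: a read changed (in3 -9->0) — executes, giving 0.
  v2: a read changed (v1 -9->0) — executes, giving 0.
  v3: a read changed (v1 -9->0) — executes, giving 0.
  v4: a read changed (v2 -9->0) — executes, giving 8 — identical to its old value.
  v5: a read changed (v3 -9->0) — executes, giving 8 — identical to its old value.
  v6: dirty, but its reads are unchanged (v4 unchanged, in5 unchanged); cached 8 stands.
  v8: dirty, but its reads are unchanged (v5 unchanged, v6 unchanged); cached 8 stands.
  v9: dirty, but its reads are unchanged (v6 unchanged, v8 unchanged); cached 8 stands.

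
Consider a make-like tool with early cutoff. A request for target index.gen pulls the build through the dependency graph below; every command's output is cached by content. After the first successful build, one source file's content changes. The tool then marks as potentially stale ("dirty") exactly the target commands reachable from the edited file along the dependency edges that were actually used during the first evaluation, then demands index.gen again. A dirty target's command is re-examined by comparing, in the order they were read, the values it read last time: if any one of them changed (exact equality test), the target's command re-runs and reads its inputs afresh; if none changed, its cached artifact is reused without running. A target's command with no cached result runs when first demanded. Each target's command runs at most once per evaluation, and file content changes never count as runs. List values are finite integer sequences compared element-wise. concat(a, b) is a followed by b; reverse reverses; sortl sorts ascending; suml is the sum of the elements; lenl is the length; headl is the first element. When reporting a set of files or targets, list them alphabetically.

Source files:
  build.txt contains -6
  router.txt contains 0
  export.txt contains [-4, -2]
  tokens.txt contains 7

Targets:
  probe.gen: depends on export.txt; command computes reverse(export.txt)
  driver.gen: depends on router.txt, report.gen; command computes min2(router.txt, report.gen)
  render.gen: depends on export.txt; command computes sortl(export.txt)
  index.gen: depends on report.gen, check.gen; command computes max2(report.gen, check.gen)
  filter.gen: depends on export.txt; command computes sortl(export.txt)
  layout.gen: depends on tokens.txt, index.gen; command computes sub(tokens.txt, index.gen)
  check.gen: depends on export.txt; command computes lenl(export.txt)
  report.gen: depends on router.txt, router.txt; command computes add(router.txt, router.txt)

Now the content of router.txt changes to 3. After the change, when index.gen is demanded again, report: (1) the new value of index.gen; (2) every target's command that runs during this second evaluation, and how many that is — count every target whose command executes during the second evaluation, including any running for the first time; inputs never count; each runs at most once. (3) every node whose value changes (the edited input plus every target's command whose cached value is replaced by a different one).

Demanding index.gen again yields 6.
2 target commands run: index.gen, report.gen.
The nodes whose values change: index.gen, report.gen, router.txt.

First demand of the output computes:
  check.gen = lenl([-4, -2]) = 2
  report.gen = add(0, 0) = 0
  index.gen = max2(0, 2) = 2

After the edit, cleaning proceeds:
  report.gen: a read changed (router.txt 0->3; router.txt 0->3) — executes, giving 6.
  index.gen: a read changed (report.gen 0->6) — executes, giving 6.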